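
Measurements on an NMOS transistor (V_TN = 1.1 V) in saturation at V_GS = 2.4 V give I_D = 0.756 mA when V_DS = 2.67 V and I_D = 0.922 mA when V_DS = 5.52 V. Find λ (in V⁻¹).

λ = 0.0970 V⁻¹

With V_GS fixed, I_D ∝ (1 + λ V_DS) in saturation, so I_D2/I_D1 = (1 + λ V_DS2)/(1 + λ V_DS1).
0.922/0.756 = 1.22 = (1 + 5.52 λ)/(1 + 2.67 λ).
Solving: λ (I_D1 V_DS2 − I_D2 V_DS1) = I_D2 − I_D1, so λ = (0.922 − 0.756) / (0.756 × 5.52 − 0.922 × 2.67) = 0.166 / 1.71 = 0.097 V⁻¹.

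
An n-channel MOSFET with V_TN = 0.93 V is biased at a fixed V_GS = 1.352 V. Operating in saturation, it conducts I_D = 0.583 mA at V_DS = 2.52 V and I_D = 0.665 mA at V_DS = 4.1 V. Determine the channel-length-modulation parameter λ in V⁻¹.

With V_GS fixed, I_D ∝ (1 + λ V_DS) in saturation, so I_D2/I_D1 = (1 + λ V_DS2)/(1 + λ V_DS1).
0.665/0.583 = 1.141 = (1 + 4.1 λ)/(1 + 2.52 λ).
Solving: λ (I_D1 V_DS2 − I_D2 V_DS1) = I_D2 − I_D1, so λ = (0.665 − 0.583) / (0.583 × 4.1 − 0.665 × 2.52) = 0.082 / 0.714 = 0.115 V⁻¹.

λ = 0.115 V⁻¹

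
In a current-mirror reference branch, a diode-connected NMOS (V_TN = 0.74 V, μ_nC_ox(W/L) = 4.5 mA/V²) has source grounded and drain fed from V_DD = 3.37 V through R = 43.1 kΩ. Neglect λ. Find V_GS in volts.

V_GS = 0.900 V

With gate tied to drain, V_GS = V_DS ≥ V_GS − V_TN, so the device is in saturation.
KCL at the drain: ½ k_n (V_GS − V_TN)² = (V_DD − V_GS)/R.
Let x = V_GS − 0.74. Then 97 x² + x − 2.63 = 0, giving x = 0.16 V (positive root), so V_GS = 0.9 V.
I_D = (V_DD − V_GS)/R = (3.37 − 0.9) / 43.1 = 0.0573 mA.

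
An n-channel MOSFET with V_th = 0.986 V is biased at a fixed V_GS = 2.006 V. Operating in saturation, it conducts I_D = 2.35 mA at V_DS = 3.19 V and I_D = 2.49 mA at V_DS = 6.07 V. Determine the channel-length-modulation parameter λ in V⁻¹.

λ = 0.0221 V⁻¹

With V_GS fixed, I_D ∝ (1 + λ V_DS) in saturation, so I_D2/I_D1 = (1 + λ V_DS2)/(1 + λ V_DS1).
2.49/2.35 = 1.06 = (1 + 6.07 λ)/(1 + 3.19 λ).
Solving: λ (I_D1 V_DS2 − I_D2 V_DS1) = I_D2 − I_D1, so λ = (2.49 − 2.35) / (2.35 × 6.07 − 2.49 × 3.19) = 0.14 / 6.32 = 0.0221 V⁻¹.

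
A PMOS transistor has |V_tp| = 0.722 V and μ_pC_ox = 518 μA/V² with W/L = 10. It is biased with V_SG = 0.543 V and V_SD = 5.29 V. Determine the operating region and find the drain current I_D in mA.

Cutoff; I_D = 0 mA

V_SG = 0.543 V < |V_tp| = 0.722 V, so the transistor is in cutoff.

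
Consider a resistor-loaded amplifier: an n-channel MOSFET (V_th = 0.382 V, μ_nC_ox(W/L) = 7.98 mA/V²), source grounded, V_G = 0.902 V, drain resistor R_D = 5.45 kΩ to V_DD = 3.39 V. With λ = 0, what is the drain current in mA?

V_GS = V_G = 0.902 V, so V_ov = 0.902 − 0.382 = 0.52 V.
Assume saturation: I_D = ½ k_n V_ov² = 0.5 × 7.98 × 0.52² = 1.08 mA, giving V_DS = V_DD − I_D R_D = 3.39 − 1.08 × 5.45 = -2.49 V.
But -2.49 V < V_ov = 0.52 V, so the device is actually in triode.
In triode I_D = k_n[V_ov V_DS − ½ V_DS²] and I_D = (V_DD − V_DS)/R_D. Equating: 21.7 V_DS² − 23.62 V_DS + 3.39 = 0, giving V_DS = 0.17 V (the root below V_ov).
I_D = (3.39 − 0.17) / 5.45 = 0.591 mA.

I_D = 0.591 mA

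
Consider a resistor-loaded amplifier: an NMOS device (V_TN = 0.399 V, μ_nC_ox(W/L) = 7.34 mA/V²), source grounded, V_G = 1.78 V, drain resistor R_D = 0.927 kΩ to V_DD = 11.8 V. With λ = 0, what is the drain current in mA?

V_GS = V_G = 1.78 V, so V_ov = 1.78 − 0.399 = 1.38 V.
Assume saturation: I_D = ½ k_n V_ov² = 0.5 × 7.34 × 1.38² = 7 mA, giving V_DS = V_DD − I_D R_D = 11.8 − 7 × 0.927 = 5.31 V.
V_DS = 5.31 V ≥ V_ov = 1.38 V, confirming saturation.

I_D = 7.00 mA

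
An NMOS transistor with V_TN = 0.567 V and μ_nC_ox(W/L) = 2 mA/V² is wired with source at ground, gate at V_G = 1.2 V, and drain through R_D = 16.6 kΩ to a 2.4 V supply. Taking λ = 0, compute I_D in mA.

I_D = 0.137 mA

V_GS = V_G = 1.2 V, so V_ov = 1.2 − 0.567 = 0.633 V.
Assume saturation: I_D = ½ k_n V_ov² = 0.5 × 2 × 0.633² = 0.401 mA, giving V_DS = V_DD − I_D R_D = 2.4 − 0.401 × 16.6 = -4.25 V.
But -4.25 V < V_ov = 0.633 V, so the device is actually in triode.
In triode I_D = k_n[V_ov V_DS − ½ V_DS²] and I_D = (V_DD − V_DS)/R_D. Equating: 16.6 V_DS² − 22.02 V_DS + 2.4 = 0, giving V_DS = 0.12 V (the root below V_ov).
I_D = (2.4 − 0.12) / 16.6 = 0.137 mA.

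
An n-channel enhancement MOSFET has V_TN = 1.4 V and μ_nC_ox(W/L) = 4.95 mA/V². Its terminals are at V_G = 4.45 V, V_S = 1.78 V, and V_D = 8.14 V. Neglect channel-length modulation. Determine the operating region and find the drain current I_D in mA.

Saturation; I_D = 3.99 mA

V_GS = V_G − V_S = 4.45 − 1.78 = 2.67 V; V_DS = V_D − V_S = 8.14 − 1.78 = 6.36 V.
V_ov = V_GS − V_TN = 2.67 − 1.4 = 1.27 V.
Since V_DS = 6.36 V ≥ V_ov = 1.27 V, the device is in saturation.
I_D = ½ k_n V_ov² = 0.5 × 4.95 × 1.27² = 3.99 mA.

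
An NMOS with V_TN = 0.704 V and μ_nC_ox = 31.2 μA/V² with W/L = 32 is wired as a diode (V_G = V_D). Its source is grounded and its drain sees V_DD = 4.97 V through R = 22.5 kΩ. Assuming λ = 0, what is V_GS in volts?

With gate tied to drain, V_GS = V_DS ≥ V_GS − V_TN, so the device is in saturation.
k_n = μ_nC_ox · (W/L) = 0.9984 mA/V².
KCL at the drain: ½ k_n (V_GS − V_TN)² = (V_DD − V_GS)/R.
Let x = V_GS − 0.704. Then 11.2 x² + x − 4.266 = 0, giving x = 0.573 V (positive root), so V_GS = 1.28 V.
I_D = (V_DD − V_GS)/R = (4.97 − 1.28) / 22.5 = 0.164 mA.

V_GS = 1.28 V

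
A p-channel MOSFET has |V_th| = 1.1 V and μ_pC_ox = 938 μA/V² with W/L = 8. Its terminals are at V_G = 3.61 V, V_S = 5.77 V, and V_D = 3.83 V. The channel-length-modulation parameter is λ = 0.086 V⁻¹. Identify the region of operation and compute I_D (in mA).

V_SG = V_S − V_G = 5.77 − 3.61 = 2.16 V; V_SD = V_S − V_D = 5.77 − 3.83 = 1.94 V.
k_p = μ_pC_ox · (W/L) = 7.504 mA/V².
V_ov = V_SG − |V_th| = 2.16 − 1.1 = 1.06 V.
Since V_SD = 1.94 V ≥ V_ov = 1.06 V, the device is in saturation.
I_D = ½ k_p V_ov² (1 + λ V_SD) = 0.5 × 7.504 × 1.06² × (1 + 0.086 × 1.94) = 4.92 mA.

Saturation; I_D = 4.92 mA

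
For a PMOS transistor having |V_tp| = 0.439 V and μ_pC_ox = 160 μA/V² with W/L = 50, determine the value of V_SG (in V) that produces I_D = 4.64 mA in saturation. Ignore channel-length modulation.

V_SG = 1.52 V

k_p = μ_pC_ox · (W/L) = 8 mA/V².
In saturation I_D = ½ k_p (V_SG − |V_tp|)², so V_SG − |V_tp| = √(2 I_D / k_p) = √(2 × 4.64 / 8) = 1.08 V.
V_SG = 0.439 + 1.08 = 1.52 V.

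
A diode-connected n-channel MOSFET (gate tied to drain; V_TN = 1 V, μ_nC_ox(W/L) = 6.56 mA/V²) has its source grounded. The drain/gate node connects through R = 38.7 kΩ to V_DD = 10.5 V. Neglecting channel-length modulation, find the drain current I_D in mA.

I_D = 0.239 mA

With gate tied to drain, V_GS = V_DS ≥ V_GS − V_TN, so the device is in saturation.
KCL at the drain: ½ k_n (V_GS − V_TN)² = (V_DD − V_GS)/R.
Let x = V_GS − 1. Then 127 x² + x − 9.5 = 0, giving x = 0.27 V (positive root), so V_GS = 1.27 V.
I_D = (V_DD − V_GS)/R = (10.5 − 1.27) / 38.7 = 0.239 mA.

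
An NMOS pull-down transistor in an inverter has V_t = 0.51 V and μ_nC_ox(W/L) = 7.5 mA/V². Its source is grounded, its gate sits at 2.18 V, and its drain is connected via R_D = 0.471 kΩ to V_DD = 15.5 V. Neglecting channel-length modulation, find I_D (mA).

V_GS = V_G = 2.18 V, so V_ov = 2.18 − 0.51 = 1.67 V.
Assume saturation: I_D = ½ k_n V_ov² = 0.5 × 7.5 × 1.67² = 10.5 mA, giving V_DS = V_DD − I_D R_D = 15.5 − 10.5 × 0.471 = 10.6 V.
V_DS = 10.6 V ≥ V_ov = 1.67 V, confirming saturation.

I_D = 10.5 mA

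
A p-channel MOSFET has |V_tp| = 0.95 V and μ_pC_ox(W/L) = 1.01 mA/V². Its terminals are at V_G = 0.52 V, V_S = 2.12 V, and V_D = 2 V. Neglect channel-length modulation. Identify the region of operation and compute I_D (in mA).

V_SG = V_S − V_G = 2.12 − 0.52 = 1.6 V; V_SD = V_S − V_D = 2.12 − 2 = 0.12 V.
V_ov = V_SG − |V_tp| = 1.6 − 0.95 = 0.65 V.
Since V_SD = 0.12 V < V_ov = 0.65 V, the device is in the triode region.
I_D = k_p [V_ov · V_SD − ½ V_SD²] = 1.01 × [0.65 × 0.12 − 0.5 × 0.12²] = 0.0715 mA.

Triode; I_D = 0.0715 mA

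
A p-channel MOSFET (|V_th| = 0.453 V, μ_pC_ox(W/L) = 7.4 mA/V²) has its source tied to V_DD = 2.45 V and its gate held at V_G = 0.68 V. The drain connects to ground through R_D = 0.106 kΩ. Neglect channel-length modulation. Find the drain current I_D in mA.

V_SG = V_DD − V_G = 2.45 − 0.68 = 1.77 V, so V_ov = 1.77 − 0.453 = 1.32 V.
Assume saturation: I_D = ½ k_p V_ov² = 0.5 × 7.4 × 1.32² = 6.42 mA, giving V_SD = V_DD − I_D R_D = 2.45 − 6.42 × 0.106 = 1.77 V.
V_SD = 1.77 V ≥ V_ov = 1.32 V, confirming saturation.

I_D = 6.42 mA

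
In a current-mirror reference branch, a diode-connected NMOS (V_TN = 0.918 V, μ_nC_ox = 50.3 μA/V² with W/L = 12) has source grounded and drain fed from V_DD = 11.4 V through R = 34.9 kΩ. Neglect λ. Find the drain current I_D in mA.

I_D = 0.273 mA

With gate tied to drain, V_GS = V_DS ≥ V_GS − V_TN, so the device is in saturation.
k_n = μ_nC_ox · (W/L) = 0.6036 mA/V².
KCL at the drain: ½ k_n (V_GS − V_TN)² = (V_DD − V_GS)/R.
Let x = V_GS − 0.918. Then 10.5 x² + x − 10.48 = 0, giving x = 0.951 V (positive root), so V_GS = 1.87 V.
I_D = (V_DD − V_GS)/R = (11.4 − 1.87) / 34.9 = 0.273 mA.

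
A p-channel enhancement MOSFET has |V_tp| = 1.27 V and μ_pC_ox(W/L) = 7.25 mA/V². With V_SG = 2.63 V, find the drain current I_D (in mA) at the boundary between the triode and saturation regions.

I_D = 6.70 mA

At the boundary V_SD = V_ov = V_SG − |V_tp| = 2.63 − 1.27 = 1.36 V.
I_D = ½ k_p V_ov² = 0.5 × 7.25 × 1.36² = 6.7 mA.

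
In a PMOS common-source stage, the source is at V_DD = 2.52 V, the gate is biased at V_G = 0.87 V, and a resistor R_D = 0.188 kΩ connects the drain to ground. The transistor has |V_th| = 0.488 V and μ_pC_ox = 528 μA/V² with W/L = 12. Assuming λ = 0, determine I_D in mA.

I_D = 4.28 mA

V_SG = V_DD − V_G = 2.52 − 0.87 = 1.65 V, so V_ov = 1.65 − 0.488 = 1.16 V.
k_p = μ_pC_ox · (W/L) = 6.336 mA/V².
Assume saturation: I_D = ½ k_p V_ov² = 0.5 × 6.336 × 1.16² = 4.28 mA, giving V_SD = V_DD − I_D R_D = 2.52 − 4.28 × 0.188 = 1.72 V.
V_SD = 1.72 V ≥ V_ov = 1.16 V, confirming saturation.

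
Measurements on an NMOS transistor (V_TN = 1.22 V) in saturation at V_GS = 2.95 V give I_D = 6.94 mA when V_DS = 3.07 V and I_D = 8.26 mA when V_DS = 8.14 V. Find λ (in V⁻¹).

With V_GS fixed, I_D ∝ (1 + λ V_DS) in saturation, so I_D2/I_D1 = (1 + λ V_DS2)/(1 + λ V_DS1).
8.26/6.94 = 1.19 = (1 + 8.14 λ)/(1 + 3.07 λ).
Solving: λ (I_D1 V_DS2 − I_D2 V_DS1) = I_D2 − I_D1, so λ = (8.26 − 6.94) / (6.94 × 8.14 − 8.26 × 3.07) = 1.32 / 31.1 = 0.0424 V⁻¹.

λ = 0.0424 V⁻¹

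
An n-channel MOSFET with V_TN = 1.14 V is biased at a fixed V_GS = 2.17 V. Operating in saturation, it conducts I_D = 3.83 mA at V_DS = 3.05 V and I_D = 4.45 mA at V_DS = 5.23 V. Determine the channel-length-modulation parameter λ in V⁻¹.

λ = 0.0960 V⁻¹

With V_GS fixed, I_D ∝ (1 + λ V_DS) in saturation, so I_D2/I_D1 = (1 + λ V_DS2)/(1 + λ V_DS1).
4.45/3.83 = 1.162 = (1 + 5.23 λ)/(1 + 3.05 λ).
Solving: λ (I_D1 V_DS2 − I_D2 V_DS1) = I_D2 − I_D1, so λ = (4.45 − 3.83) / (3.83 × 5.23 − 4.45 × 3.05) = 0.62 / 6.46 = 0.096 V⁻¹.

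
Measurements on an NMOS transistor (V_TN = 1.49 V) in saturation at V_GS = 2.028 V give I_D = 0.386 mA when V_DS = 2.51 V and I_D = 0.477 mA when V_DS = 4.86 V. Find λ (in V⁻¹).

With V_GS fixed, I_D ∝ (1 + λ V_DS) in saturation, so I_D2/I_D1 = (1 + λ V_DS2)/(1 + λ V_DS1).
0.477/0.386 = 1.236 = (1 + 4.86 λ)/(1 + 2.51 λ).
Solving: λ (I_D1 V_DS2 − I_D2 V_DS1) = I_D2 − I_D1, so λ = (0.477 − 0.386) / (0.386 × 4.86 − 0.477 × 2.51) = 0.091 / 0.679 = 0.134 V⁻¹.

λ = 0.134 V⁻¹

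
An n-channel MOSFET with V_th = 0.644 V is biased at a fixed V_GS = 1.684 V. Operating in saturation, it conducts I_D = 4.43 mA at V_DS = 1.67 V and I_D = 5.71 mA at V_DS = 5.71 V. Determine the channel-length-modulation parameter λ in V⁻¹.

With V_GS fixed, I_D ∝ (1 + λ V_DS) in saturation, so I_D2/I_D1 = (1 + λ V_DS2)/(1 + λ V_DS1).
5.71/4.43 = 1.289 = (1 + 5.71 λ)/(1 + 1.67 λ).
Solving: λ (I_D1 V_DS2 − I_D2 V_DS1) = I_D2 − I_D1, so λ = (5.71 − 4.43) / (4.43 × 5.71 − 5.71 × 1.67) = 1.28 / 15.8 = 0.0812 V⁻¹.

λ = 0.0812 V⁻¹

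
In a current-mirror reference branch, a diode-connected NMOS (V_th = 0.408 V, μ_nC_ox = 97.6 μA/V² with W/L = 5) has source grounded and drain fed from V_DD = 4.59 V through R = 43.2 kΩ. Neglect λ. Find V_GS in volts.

V_GS = 0.992 V

With gate tied to drain, V_GS = V_DS ≥ V_GS − V_th, so the device is in saturation.
k_n = μ_nC_ox · (W/L) = 0.488 mA/V².
KCL at the drain: ½ k_n (V_GS − V_th)² = (V_DD − V_GS)/R.
Let x = V_GS − 0.408. Then 10.5 x² + x − 4.182 = 0, giving x = 0.584 V (positive root), so V_GS = 0.992 V.
I_D = (V_DD − V_GS)/R = (4.59 − 0.992) / 43.2 = 0.0833 mA.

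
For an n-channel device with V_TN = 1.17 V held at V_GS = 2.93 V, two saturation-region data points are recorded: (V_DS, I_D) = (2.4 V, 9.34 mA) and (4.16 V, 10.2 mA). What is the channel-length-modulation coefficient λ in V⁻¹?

With V_GS fixed, I_D ∝ (1 + λ V_DS) in saturation, so I_D2/I_D1 = (1 + λ V_DS2)/(1 + λ V_DS1).
10.2/9.34 = 1.092 = (1 + 4.16 λ)/(1 + 2.4 λ).
Solving: λ (I_D1 V_DS2 − I_D2 V_DS1) = I_D2 − I_D1, so λ = (10.2 − 9.34) / (9.34 × 4.16 − 10.2 × 2.4) = 0.86 / 14.4 = 0.0598 V⁻¹.

λ = 0.0598 V⁻¹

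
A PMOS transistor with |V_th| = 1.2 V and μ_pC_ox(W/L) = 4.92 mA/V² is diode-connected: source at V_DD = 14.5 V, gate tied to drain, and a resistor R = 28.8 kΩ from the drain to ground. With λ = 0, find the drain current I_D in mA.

With gate tied to drain, V_SG = V_SD ≥ V_SG − |V_th|, so the device is in saturation.
KCL at the drain: ½ k_p (V_SG − |V_th|)² = (V_DD − V_SG)/R.
Let x = V_SG − 1.2. Then 70.8 x² + x − 13.3 = 0, giving x = 0.426 V (positive root), so V_SG = 1.63 V.
I_D = (V_DD − V_SG)/R = (14.5 − 1.63) / 28.8 = 0.447 mA.

I_D = 0.447 mA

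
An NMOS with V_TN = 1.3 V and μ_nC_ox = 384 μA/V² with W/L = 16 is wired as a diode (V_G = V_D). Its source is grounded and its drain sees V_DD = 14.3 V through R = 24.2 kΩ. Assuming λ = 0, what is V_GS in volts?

With gate tied to drain, V_GS = V_DS ≥ V_GS − V_TN, so the device is in saturation.
k_n = μ_nC_ox · (W/L) = 6.144 mA/V².
KCL at the drain: ½ k_n (V_GS − V_TN)² = (V_DD − V_GS)/R.
Let x = V_GS − 1.3. Then 74.3 x² + x − 13 = 0, giving x = 0.411 V (positive root), so V_GS = 1.71 V.
I_D = (V_DD − V_GS)/R = (14.3 − 1.71) / 24.2 = 0.52 mA.

V_GS = 1.71 V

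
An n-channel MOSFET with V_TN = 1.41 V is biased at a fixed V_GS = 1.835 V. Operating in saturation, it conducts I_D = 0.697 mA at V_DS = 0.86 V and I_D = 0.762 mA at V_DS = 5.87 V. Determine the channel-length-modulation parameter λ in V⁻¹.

λ = 0.0189 V⁻¹

With V_GS fixed, I_D ∝ (1 + λ V_DS) in saturation, so I_D2/I_D1 = (1 + λ V_DS2)/(1 + λ V_DS1).
0.762/0.697 = 1.093 = (1 + 5.87 λ)/(1 + 0.86 λ).
Solving: λ (I_D1 V_DS2 − I_D2 V_DS1) = I_D2 − I_D1, so λ = (0.762 − 0.697) / (0.697 × 5.87 − 0.762 × 0.86) = 0.065 / 3.44 = 0.0189 V⁻¹.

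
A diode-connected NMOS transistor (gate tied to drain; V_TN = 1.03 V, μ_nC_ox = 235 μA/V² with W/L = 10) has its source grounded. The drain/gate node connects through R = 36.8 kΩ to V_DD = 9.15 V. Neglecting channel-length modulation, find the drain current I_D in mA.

With gate tied to drain, V_GS = V_DS ≥ V_GS − V_TN, so the device is in saturation.
k_n = μ_nC_ox · (W/L) = 2.35 mA/V².
KCL at the drain: ½ k_n (V_GS − V_TN)² = (V_DD − V_GS)/R.
Let x = V_GS − 1.03. Then 43.2 x² + x − 8.12 = 0, giving x = 0.422 V (positive root), so V_GS = 1.45 V.
I_D = (V_DD − V_GS)/R = (9.15 − 1.45) / 36.8 = 0.209 mA.

I_D = 0.209 mA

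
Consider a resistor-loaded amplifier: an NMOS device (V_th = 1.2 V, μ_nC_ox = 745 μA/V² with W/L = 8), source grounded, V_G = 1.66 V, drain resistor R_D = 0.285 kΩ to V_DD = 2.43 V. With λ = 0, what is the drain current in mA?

V_GS = V_G = 1.66 V, so V_ov = 1.66 − 1.2 = 0.46 V.
k_n = μ_nC_ox · (W/L) = 5.96 mA/V².
Assume saturation: I_D = ½ k_n V_ov² = 0.5 × 5.96 × 0.46² = 0.631 mA, giving V_DS = V_DD − I_D R_D = 2.43 − 0.631 × 0.285 = 2.25 V.
V_DS = 2.25 V ≥ V_ov = 0.46 V, confirming saturation.

I_D = 0.631 mA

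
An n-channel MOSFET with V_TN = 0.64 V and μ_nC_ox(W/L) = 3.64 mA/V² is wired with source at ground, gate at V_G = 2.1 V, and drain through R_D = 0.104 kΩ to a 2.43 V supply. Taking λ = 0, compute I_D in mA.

V_GS = V_G = 2.1 V, so V_ov = 2.1 − 0.64 = 1.46 V.
Assume saturation: I_D = ½ k_n V_ov² = 0.5 × 3.64 × 1.46² = 3.88 mA, giving V_DS = V_DD − I_D R_D = 2.43 − 3.88 × 0.104 = 2.03 V.
V_DS = 2.03 V ≥ V_ov = 1.46 V, confirming saturation.

I_D = 3.88 mA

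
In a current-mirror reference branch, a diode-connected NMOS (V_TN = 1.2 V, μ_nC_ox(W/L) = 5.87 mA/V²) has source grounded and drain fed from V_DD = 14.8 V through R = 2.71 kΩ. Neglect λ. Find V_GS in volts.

V_GS = 2.45 V

With gate tied to drain, V_GS = V_DS ≥ V_GS − V_TN, so the device is in saturation.
KCL at the drain: ½ k_n (V_GS − V_TN)² = (V_DD − V_GS)/R.
Let x = V_GS − 1.2. Then 7.95 x² + x − 13.6 = 0, giving x = 1.25 V (positive root), so V_GS = 2.45 V.
I_D = (V_DD − V_GS)/R = (14.8 − 2.45) / 2.71 = 4.56 mA.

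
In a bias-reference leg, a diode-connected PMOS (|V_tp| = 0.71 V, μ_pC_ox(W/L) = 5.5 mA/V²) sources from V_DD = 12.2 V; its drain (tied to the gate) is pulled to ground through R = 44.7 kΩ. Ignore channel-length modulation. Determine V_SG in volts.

V_SG = 1.01 V

With gate tied to drain, V_SG = V_SD ≥ V_SG − |V_tp|, so the device is in saturation.
KCL at the drain: ½ k_p (V_SG − |V_tp|)² = (V_DD − V_SG)/R.
Let x = V_SG − 0.71. Then 123 x² + x − 11.49 = 0, giving x = 0.302 V (positive root), so V_SG = 1.01 V.
I_D = (V_DD − V_SG)/R = (12.2 − 1.01) / 44.7 = 0.25 mA.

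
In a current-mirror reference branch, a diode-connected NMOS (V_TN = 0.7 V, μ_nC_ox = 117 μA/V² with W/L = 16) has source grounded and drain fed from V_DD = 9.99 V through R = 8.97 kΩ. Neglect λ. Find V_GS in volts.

With gate tied to drain, V_GS = V_DS ≥ V_GS − V_TN, so the device is in saturation.
k_n = μ_nC_ox · (W/L) = 1.872 mA/V².
KCL at the drain: ½ k_n (V_GS − V_TN)² = (V_DD − V_GS)/R.
Let x = V_GS − 0.7. Then 8.4 x² + x − 9.29 = 0, giving x = 0.994 V (positive root), so V_GS = 1.69 V.
I_D = (V_DD − V_GS)/R = (9.99 − 1.69) / 8.97 = 0.925 mA.

V_GS = 1.69 V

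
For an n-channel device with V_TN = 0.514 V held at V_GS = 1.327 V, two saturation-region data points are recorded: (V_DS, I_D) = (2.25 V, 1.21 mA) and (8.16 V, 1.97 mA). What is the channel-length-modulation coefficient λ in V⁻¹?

λ = 0.140 V⁻¹

With V_GS fixed, I_D ∝ (1 + λ V_DS) in saturation, so I_D2/I_D1 = (1 + λ V_DS2)/(1 + λ V_DS1).
1.97/1.21 = 1.628 = (1 + 8.16 λ)/(1 + 2.25 λ).
Solving: λ (I_D1 V_DS2 − I_D2 V_DS1) = I_D2 − I_D1, so λ = (1.97 − 1.21) / (1.21 × 8.16 − 1.97 × 2.25) = 0.76 / 5.44 = 0.14 V⁻¹.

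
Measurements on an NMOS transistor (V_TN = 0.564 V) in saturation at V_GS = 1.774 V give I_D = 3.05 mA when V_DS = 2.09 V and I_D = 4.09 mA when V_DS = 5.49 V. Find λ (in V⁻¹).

With V_GS fixed, I_D ∝ (1 + λ V_DS) in saturation, so I_D2/I_D1 = (1 + λ V_DS2)/(1 + λ V_DS1).
4.09/3.05 = 1.341 = (1 + 5.49 λ)/(1 + 2.09 λ).
Solving: λ (I_D1 V_DS2 − I_D2 V_DS1) = I_D2 − I_D1, so λ = (4.09 − 3.05) / (3.05 × 5.49 − 4.09 × 2.09) = 1.04 / 8.2 = 0.127 V⁻¹.

λ = 0.127 V⁻¹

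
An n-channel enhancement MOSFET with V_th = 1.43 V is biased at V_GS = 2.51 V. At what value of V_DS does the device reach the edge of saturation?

The boundary between triode and saturation is V_DS = V_GS − V_th = V_ov.
V_ov = 2.51 − 1.43 = 1.08 V.

V_DS,sat = 1.08 V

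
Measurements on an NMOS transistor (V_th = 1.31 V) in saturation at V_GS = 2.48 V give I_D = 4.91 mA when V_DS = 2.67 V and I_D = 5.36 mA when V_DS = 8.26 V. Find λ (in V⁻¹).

λ = 0.0171 V⁻¹

With V_GS fixed, I_D ∝ (1 + λ V_DS) in saturation, so I_D2/I_D1 = (1 + λ V_DS2)/(1 + λ V_DS1).
5.36/4.91 = 1.092 = (1 + 8.26 λ)/(1 + 2.67 λ).
Solving: λ (I_D1 V_DS2 − I_D2 V_DS1) = I_D2 − I_D1, so λ = (5.36 − 4.91) / (4.91 × 8.26 − 5.36 × 2.67) = 0.45 / 26.2 = 0.0171 V⁻¹.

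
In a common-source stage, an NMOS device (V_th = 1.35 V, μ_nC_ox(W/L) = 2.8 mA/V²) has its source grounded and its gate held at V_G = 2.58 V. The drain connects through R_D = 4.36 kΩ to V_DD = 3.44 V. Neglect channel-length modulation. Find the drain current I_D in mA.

I_D = 0.735 mA

V_GS = V_G = 2.58 V, so V_ov = 2.58 − 1.35 = 1.23 V.
Assume saturation: I_D = ½ k_n V_ov² = 0.5 × 2.8 × 1.23² = 2.12 mA, giving V_DS = V_DD − I_D R_D = 3.44 − 2.12 × 4.36 = -5.79 V.
But -5.79 V < V_ov = 1.23 V, so the device is actually in triode.
In triode I_D = k_n[V_ov V_DS − ½ V_DS²] and I_D = (V_DD − V_DS)/R_D. Equating: 6.1 V_DS² − 16.02 V_DS + 3.44 = 0, giving V_DS = 0.236 V (the root below V_ov).
I_D = (3.44 − 0.236) / 4.36 = 0.735 mA.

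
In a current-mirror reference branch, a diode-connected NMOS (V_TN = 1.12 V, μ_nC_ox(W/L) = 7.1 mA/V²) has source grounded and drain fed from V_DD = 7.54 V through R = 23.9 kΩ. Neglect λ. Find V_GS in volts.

V_GS = 1.39 V

With gate tied to drain, V_GS = V_DS ≥ V_GS − V_TN, so the device is in saturation.
KCL at the drain: ½ k_n (V_GS − V_TN)² = (V_DD − V_GS)/R.
Let x = V_GS − 1.12. Then 84.8 x² + x − 6.42 = 0, giving x = 0.269 V (positive root), so V_GS = 1.39 V.
I_D = (V_DD − V_GS)/R = (7.54 − 1.39) / 23.9 = 0.257 mA.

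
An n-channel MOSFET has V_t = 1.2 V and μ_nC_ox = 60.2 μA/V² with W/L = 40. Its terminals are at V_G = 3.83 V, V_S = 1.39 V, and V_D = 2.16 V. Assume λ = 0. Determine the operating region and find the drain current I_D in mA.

Triode; I_D = 1.59 mA

V_GS = V_G − V_S = 3.83 − 1.39 = 2.44 V; V_DS = V_D − V_S = 2.16 − 1.39 = 0.77 V.
k_n = μ_nC_ox · (W/L) = 2.408 mA/V².
V_ov = V_GS − V_t = 2.44 − 1.2 = 1.24 V.
Since V_DS = 0.77 V < V_ov = 1.24 V, the device is in the triode region.
I_D = k_n [V_ov · V_DS − ½ V_DS²] = 2.408 × [1.24 × 0.77 − 0.5 × 0.77²] = 1.59 mA.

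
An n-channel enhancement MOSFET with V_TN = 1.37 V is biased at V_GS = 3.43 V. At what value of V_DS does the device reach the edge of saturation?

V_DS,sat = 2.06 V

The boundary between triode and saturation is V_DS = V_GS − V_TN = V_ov.
V_ov = 3.43 − 1.37 = 2.06 V.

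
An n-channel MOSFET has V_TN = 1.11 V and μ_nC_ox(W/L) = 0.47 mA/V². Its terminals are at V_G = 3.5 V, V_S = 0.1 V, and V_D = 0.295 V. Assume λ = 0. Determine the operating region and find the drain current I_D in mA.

V_GS = V_G − V_S = 3.5 − 0.1 = 3.4 V; V_DS = V_D − V_S = 0.295 − 0.1 = 0.195 V.
V_ov = V_GS − V_TN = 3.4 − 1.11 = 2.29 V.
Since V_DS = 0.195 V < V_ov = 2.29 V, the device is in the triode region.
I_D = k_n [V_ov · V_DS − ½ V_DS²] = 0.47 × [2.29 × 0.195 − 0.5 × 0.195²] = 0.201 mA.

Triode; I_D = 0.201 mA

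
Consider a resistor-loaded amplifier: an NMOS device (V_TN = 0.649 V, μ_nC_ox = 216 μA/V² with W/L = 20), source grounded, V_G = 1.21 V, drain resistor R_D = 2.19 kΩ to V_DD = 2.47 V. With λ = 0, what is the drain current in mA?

I_D = 0.680 mA

V_GS = V_G = 1.21 V, so V_ov = 1.21 − 0.649 = 0.561 V.
k_n = μ_nC_ox · (W/L) = 4.32 mA/V².
Assume saturation: I_D = ½ k_n V_ov² = 0.5 × 4.32 × 0.561² = 0.68 mA, giving V_DS = V_DD − I_D R_D = 2.47 − 0.68 × 2.19 = 0.981 V.
V_DS = 0.981 V ≥ V_ov = 0.561 V, confirming saturation.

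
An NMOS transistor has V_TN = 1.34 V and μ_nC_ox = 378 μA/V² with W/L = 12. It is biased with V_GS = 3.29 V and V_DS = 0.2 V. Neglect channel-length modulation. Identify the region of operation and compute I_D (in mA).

k_n = μ_nC_ox · (W/L) = 4.536 mA/V².
V_ov = V_GS − V_TN = 3.29 − 1.34 = 1.95 V.
Since V_DS = 0.2 V < V_ov = 1.95 V, the device is in the triode region.
I_D = k_n [V_ov · V_DS − ½ V_DS²] = 4.536 × [1.95 × 0.2 − 0.5 × 0.2²] = 1.68 mA.

Triode; I_D = 1.68 mA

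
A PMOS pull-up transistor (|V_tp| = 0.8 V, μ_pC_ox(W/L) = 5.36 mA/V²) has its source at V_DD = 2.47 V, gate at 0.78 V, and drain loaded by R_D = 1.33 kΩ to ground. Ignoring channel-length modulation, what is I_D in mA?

V_SG = V_DD − V_G = 2.47 − 0.78 = 1.69 V, so V_ov = 1.69 − 0.8 = 0.89 V.
Assume saturation: I_D = ½ k_p V_ov² = 0.5 × 5.36 × 0.89² = 2.12 mA, giving V_SD = V_DD − I_D R_D = 2.47 − 2.12 × 1.33 = -0.353 V.
But -0.353 V < V_ov = 0.89 V, so the device is actually in triode.
In triode I_D = k_p[V_ov V_SD − ½ V_SD²] and I_D = (V_DD − V_SD)/R_D. Equating: 3.56 V_SD² − 7.345 V_SD + 2.47 = 0, giving V_SD = 0.423 V (the root below V_ov).
I_D = (2.47 − 0.423) / 1.33 = 1.54 mA.

I_D = 1.54 mA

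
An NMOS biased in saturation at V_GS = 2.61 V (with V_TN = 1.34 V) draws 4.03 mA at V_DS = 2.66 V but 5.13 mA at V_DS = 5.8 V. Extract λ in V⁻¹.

With V_GS fixed, I_D ∝ (1 + λ V_DS) in saturation, so I_D2/I_D1 = (1 + λ V_DS2)/(1 + λ V_DS1).
5.13/4.03 = 1.273 = (1 + 5.8 λ)/(1 + 2.66 λ).
Solving: λ (I_D1 V_DS2 − I_D2 V_DS1) = I_D2 − I_D1, so λ = (5.13 − 4.03) / (4.03 × 5.8 − 5.13 × 2.66) = 1.1 / 9.73 = 0.113 V⁻¹.

λ = 0.113 V⁻¹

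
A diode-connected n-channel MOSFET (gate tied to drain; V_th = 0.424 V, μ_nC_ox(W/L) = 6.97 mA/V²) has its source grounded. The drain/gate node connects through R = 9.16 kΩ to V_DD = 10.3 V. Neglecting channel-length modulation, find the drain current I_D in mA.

I_D = 1.02 mA

With gate tied to drain, V_GS = V_DS ≥ V_GS − V_th, so the device is in saturation.
KCL at the drain: ½ k_n (V_GS − V_th)² = (V_DD − V_GS)/R.
Let x = V_GS − 0.424. Then 31.9 x² + x − 9.876 = 0, giving x = 0.541 V (positive root), so V_GS = 0.965 V.
I_D = (V_DD − V_GS)/R = (10.3 − 0.965) / 9.16 = 1.02 mA.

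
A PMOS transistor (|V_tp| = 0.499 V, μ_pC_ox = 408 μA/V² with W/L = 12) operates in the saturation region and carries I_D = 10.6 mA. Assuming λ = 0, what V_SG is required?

V_SG = 2.58 V

k_p = μ_pC_ox · (W/L) = 4.896 mA/V².
In saturation I_D = ½ k_p (V_SG − |V_tp|)², so V_SG − |V_tp| = √(2 I_D / k_p) = √(2 × 10.6 / 4.896) = 2.08 V.
V_SG = 0.499 + 2.08 = 2.58 V.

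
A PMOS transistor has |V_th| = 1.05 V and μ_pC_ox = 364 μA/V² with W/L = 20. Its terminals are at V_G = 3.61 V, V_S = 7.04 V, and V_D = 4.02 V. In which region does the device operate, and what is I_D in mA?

Saturation; I_D = 20.6 mA

V_SG = V_S − V_G = 7.04 − 3.61 = 3.43 V; V_SD = V_S − V_D = 7.04 − 4.02 = 3.02 V.
k_p = μ_pC_ox · (W/L) = 7.28 mA/V².
V_ov = V_SG − |V_th| = 3.43 − 1.05 = 2.38 V.
Since V_SD = 3.02 V ≥ V_ov = 2.38 V, the device is in saturation.
I_D = ½ k_p V_ov² = 0.5 × 7.28 × 2.38² = 20.6 mA.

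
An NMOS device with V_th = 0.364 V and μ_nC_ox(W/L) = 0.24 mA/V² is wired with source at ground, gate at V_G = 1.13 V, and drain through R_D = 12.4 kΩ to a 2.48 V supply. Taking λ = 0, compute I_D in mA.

I_D = 0.0704 mA

V_GS = V_G = 1.13 V, so V_ov = 1.13 − 0.364 = 0.766 V.
Assume saturation: I_D = ½ k_n V_ov² = 0.5 × 0.24 × 0.766² = 0.0704 mA, giving V_DS = V_DD − I_D R_D = 2.48 − 0.0704 × 12.4 = 1.61 V.
V_DS = 1.61 V ≥ V_ov = 0.766 V, confirming saturation.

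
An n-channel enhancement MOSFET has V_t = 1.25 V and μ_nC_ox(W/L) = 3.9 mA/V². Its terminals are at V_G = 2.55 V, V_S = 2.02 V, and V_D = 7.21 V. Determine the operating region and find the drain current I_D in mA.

Cutoff; I_D = 0 mA

V_GS = V_G − V_S = 2.55 − 2.02 = 0.53 V; V_DS = V_D − V_S = 7.21 − 2.02 = 5.19 V.
V_GS = 0.53 V < V_t = 1.25 V, so the transistor is in cutoff.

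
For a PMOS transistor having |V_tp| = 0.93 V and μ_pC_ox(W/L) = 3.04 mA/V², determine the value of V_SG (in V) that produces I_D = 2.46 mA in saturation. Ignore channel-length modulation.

In saturation I_D = ½ k_p (V_SG − |V_tp|)², so V_SG − |V_tp| = √(2 I_D / k_p) = √(2 × 2.46 / 3.04) = 1.27 V.
V_SG = 0.93 + 1.27 = 2.2 V.

V_SG = 2.20 V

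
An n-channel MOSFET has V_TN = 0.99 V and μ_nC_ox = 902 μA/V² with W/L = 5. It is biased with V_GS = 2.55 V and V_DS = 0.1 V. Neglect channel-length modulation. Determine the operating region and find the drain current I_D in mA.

Triode; I_D = 0.681 mA

k_n = μ_nC_ox · (W/L) = 4.51 mA/V².
V_ov = V_GS − V_TN = 2.55 − 0.99 = 1.56 V.
Since V_DS = 0.1 V < V_ov = 1.56 V, the device is in the triode region.
I_D = k_n [V_ov · V_DS − ½ V_DS²] = 4.51 × [1.56 × 0.1 − 0.5 × 0.1²] = 0.681 mA.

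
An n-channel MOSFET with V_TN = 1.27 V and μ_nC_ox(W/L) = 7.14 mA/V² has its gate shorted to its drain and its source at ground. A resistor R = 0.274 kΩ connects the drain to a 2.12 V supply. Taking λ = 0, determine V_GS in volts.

V_GS = 1.82 V

With gate tied to drain, V_GS = V_DS ≥ V_GS − V_TN, so the device is in saturation.
KCL at the drain: ½ k_n (V_GS − V_TN)² = (V_DD − V_GS)/R.
Let x = V_GS − 1.27. Then 0.978 x² + x − 0.85 = 0, giving x = 0.552 V (positive root), so V_GS = 1.82 V.
I_D = (V_DD − V_GS)/R = (2.12 − 1.82) / 0.274 = 1.09 mA.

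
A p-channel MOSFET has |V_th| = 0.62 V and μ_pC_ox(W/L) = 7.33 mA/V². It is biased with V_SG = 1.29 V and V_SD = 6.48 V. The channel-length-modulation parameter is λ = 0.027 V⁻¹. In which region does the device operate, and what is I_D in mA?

V_ov = V_SG − |V_th| = 1.29 − 0.62 = 0.67 V.
Since V_SD = 6.48 V ≥ V_ov = 0.67 V, the device is in saturation.
I_D = ½ k_p V_ov² (1 + λ V_SD) = 0.5 × 7.33 × 0.67² × (1 + 0.027 × 6.48) = 1.93 mA.

Saturation; I_D = 1.93 mA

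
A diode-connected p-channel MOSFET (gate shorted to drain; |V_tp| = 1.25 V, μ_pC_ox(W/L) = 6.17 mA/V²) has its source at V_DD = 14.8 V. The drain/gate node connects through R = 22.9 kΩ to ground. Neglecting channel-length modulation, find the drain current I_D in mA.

With gate tied to drain, V_SG = V_SD ≥ V_SG − |V_tp|, so the device is in saturation.
KCL at the drain: ½ k_p (V_SG − |V_tp|)² = (V_DD − V_SG)/R.
Let x = V_SG − 1.25. Then 70.6 x² + x − 13.55 = 0, giving x = 0.431 V (positive root), so V_SG = 1.68 V.
I_D = (V_DD − V_SG)/R = (14.8 − 1.68) / 22.9 = 0.573 mA.

I_D = 0.573 mA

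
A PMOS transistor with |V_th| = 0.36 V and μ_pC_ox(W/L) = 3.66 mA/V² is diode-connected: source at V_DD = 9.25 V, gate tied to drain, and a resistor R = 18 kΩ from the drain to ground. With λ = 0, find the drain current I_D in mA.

With gate tied to drain, V_SG = V_SD ≥ V_SG − |V_th|, so the device is in saturation.
KCL at the drain: ½ k_p (V_SG − |V_th|)² = (V_DD − V_SG)/R.
Let x = V_SG − 0.36. Then 32.9 x² + x − 8.89 = 0, giving x = 0.505 V (positive root), so V_SG = 0.865 V.
I_D = (V_DD − V_SG)/R = (9.25 − 0.865) / 18 = 0.466 mA.

I_D = 0.466 mA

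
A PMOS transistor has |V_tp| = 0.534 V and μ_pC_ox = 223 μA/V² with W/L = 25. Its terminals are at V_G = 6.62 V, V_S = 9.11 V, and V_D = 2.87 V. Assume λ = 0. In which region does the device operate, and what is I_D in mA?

V_SG = V_S − V_G = 9.11 − 6.62 = 2.49 V; V_SD = V_S − V_D = 9.11 − 2.87 = 6.24 V.
k_p = μ_pC_ox · (W/L) = 5.575 mA/V².
V_ov = V_SG − |V_tp| = 2.49 − 0.534 = 1.96 V.
Since V_SD = 6.24 V ≥ V_ov = 1.96 V, the device is in saturation.
I_D = ½ k_p V_ov² = 0.5 × 5.575 × 1.96² = 10.7 mA.

Saturation; I_D = 10.7 mA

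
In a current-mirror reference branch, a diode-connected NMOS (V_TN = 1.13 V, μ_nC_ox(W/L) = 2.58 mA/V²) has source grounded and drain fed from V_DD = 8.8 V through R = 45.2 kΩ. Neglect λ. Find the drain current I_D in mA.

With gate tied to drain, V_GS = V_DS ≥ V_GS − V_TN, so the device is in saturation.
KCL at the drain: ½ k_n (V_GS − V_TN)² = (V_DD − V_GS)/R.
Let x = V_GS − 1.13. Then 58.3 x² + x − 7.67 = 0, giving x = 0.354 V (positive root), so V_GS = 1.48 V.
I_D = (V_DD − V_GS)/R = (8.8 − 1.48) / 45.2 = 0.162 mA.

I_D = 0.162 mA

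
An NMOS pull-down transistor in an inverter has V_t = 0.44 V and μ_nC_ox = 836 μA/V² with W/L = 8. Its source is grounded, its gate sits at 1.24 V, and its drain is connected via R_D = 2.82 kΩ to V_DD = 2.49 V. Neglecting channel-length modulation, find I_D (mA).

I_D = 0.822 mA

V_GS = V_G = 1.24 V, so V_ov = 1.24 − 0.44 = 0.8 V.
k_n = μ_nC_ox · (W/L) = 6.688 mA/V².
Assume saturation: I_D = ½ k_n V_ov² = 0.5 × 6.688 × 0.8² = 2.14 mA, giving V_DS = V_DD − I_D R_D = 2.49 − 2.14 × 2.82 = -3.55 V.
But -3.55 V < V_ov = 0.8 V, so the device is actually in triode.
In triode I_D = k_n[V_ov V_DS − ½ V_DS²] and I_D = (V_DD − V_DS)/R_D. Equating: 9.43 V_DS² − 16.09 V_DS + 2.49 = 0, giving V_DS = 0.172 V (the root below V_ov).
I_D = (2.49 − 0.172) / 2.82 = 0.822 mA.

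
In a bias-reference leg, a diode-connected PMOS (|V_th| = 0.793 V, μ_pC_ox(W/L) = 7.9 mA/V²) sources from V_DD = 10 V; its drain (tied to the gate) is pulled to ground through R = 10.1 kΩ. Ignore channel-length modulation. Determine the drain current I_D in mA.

I_D = 0.865 mA

With gate tied to drain, V_SG = V_SD ≥ V_SG − |V_th|, so the device is in saturation.
KCL at the drain: ½ k_p (V_SG − |V_th|)² = (V_DD − V_SG)/R.
Let x = V_SG − 0.793. Then 39.9 x² + x − 9.207 = 0, giving x = 0.468 V (positive root), so V_SG = 1.26 V.
I_D = (V_DD − V_SG)/R = (10 − 1.26) / 10.1 = 0.865 mA.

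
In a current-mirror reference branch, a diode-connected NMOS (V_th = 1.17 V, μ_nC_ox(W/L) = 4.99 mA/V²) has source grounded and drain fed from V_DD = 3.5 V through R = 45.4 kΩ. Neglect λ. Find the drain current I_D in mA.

With gate tied to drain, V_GS = V_DS ≥ V_GS − V_th, so the device is in saturation.
KCL at the drain: ½ k_n (V_GS − V_th)² = (V_DD − V_GS)/R.
Let x = V_GS − 1.17. Then 113 x² + x − 2.33 = 0, giving x = 0.139 V (positive root), so V_GS = 1.31 V.
I_D = (V_DD − V_GS)/R = (3.5 − 1.31) / 45.4 = 0.0483 mA.

I_D = 0.0483 mA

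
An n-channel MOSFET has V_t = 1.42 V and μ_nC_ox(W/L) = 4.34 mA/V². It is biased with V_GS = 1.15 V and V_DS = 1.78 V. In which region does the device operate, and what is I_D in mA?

V_GS = 1.15 V < V_t = 1.42 V, so the transistor is in cutoff.

Cutoff; I_D = 0 mA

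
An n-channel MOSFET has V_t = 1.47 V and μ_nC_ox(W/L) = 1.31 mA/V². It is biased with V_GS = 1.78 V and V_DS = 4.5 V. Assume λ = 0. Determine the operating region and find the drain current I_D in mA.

V_ov = V_GS − V_t = 1.78 − 1.47 = 0.31 V.
Since V_DS = 4.5 V ≥ V_ov = 0.31 V, the device is in saturation.
I_D = ½ k_n V_ov² = 0.5 × 1.31 × 0.31² = 0.0629 mA.

Saturation; I_D = 0.0629 mA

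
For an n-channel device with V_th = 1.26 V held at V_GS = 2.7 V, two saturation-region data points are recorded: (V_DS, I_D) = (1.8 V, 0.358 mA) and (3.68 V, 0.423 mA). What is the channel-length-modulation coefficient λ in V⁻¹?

λ = 0.117 V⁻¹

With V_GS fixed, I_D ∝ (1 + λ V_DS) in saturation, so I_D2/I_D1 = (1 + λ V_DS2)/(1 + λ V_DS1).
0.423/0.358 = 1.182 = (1 + 3.68 λ)/(1 + 1.8 λ).
Solving: λ (I_D1 V_DS2 − I_D2 V_DS1) = I_D2 − I_D1, so λ = (0.423 − 0.358) / (0.358 × 3.68 − 0.423 × 1.8) = 0.065 / 0.556 = 0.117 V⁻¹.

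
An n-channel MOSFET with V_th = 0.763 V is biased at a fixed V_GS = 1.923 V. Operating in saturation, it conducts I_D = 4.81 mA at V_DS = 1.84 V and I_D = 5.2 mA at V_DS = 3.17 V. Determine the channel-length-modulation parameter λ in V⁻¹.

With V_GS fixed, I_D ∝ (1 + λ V_DS) in saturation, so I_D2/I_D1 = (1 + λ V_DS2)/(1 + λ V_DS1).
5.2/4.81 = 1.081 = (1 + 3.17 λ)/(1 + 1.84 λ).
Solving: λ (I_D1 V_DS2 − I_D2 V_DS1) = I_D2 − I_D1, so λ = (5.2 − 4.81) / (4.81 × 3.17 − 5.2 × 1.84) = 0.39 / 5.68 = 0.0687 V⁻¹.

λ = 0.0687 V⁻¹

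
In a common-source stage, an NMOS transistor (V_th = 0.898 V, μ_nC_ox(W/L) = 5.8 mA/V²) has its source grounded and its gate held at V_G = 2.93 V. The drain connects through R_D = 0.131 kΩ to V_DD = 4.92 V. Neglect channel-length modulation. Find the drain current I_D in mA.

V_GS = V_G = 2.93 V, so V_ov = 2.93 − 0.898 = 2.03 V.
Assume saturation: I_D = ½ k_n V_ov² = 0.5 × 5.8 × 2.03² = 12 mA, giving V_DS = V_DD − I_D R_D = 4.92 − 12 × 0.131 = 3.35 V.
V_DS = 3.35 V ≥ V_ov = 2.03 V, confirming saturation.

I_D = 12.0 mA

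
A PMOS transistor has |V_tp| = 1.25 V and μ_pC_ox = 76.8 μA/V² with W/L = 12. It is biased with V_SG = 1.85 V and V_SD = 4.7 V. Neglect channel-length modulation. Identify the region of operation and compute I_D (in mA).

k_p = μ_pC_ox · (W/L) = 0.9216 mA/V².
V_ov = V_SG − |V_tp| = 1.85 − 1.25 = 0.6 V.
Since V_SD = 4.7 V ≥ V_ov = 0.6 V, the device is in saturation.
I_D = ½ k_p V_ov² = 0.5 × 0.9216 × 0.6² = 0.166 mA.

Saturation; I_D = 0.166 mA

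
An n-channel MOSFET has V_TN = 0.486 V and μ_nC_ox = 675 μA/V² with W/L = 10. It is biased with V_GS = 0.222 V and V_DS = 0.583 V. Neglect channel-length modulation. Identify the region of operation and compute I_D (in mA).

Cutoff; I_D = 0 mA

V_GS = 0.222 V < V_TN = 0.486 V, so the transistor is in cutoff.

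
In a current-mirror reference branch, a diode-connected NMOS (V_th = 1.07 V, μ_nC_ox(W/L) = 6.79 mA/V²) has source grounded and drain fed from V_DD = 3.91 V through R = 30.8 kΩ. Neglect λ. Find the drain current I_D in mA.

I_D = 0.0870 mA

With gate tied to drain, V_GS = V_DS ≥ V_GS − V_th, so the device is in saturation.
KCL at the drain: ½ k_n (V_GS − V_th)² = (V_DD − V_GS)/R.
Let x = V_GS − 1.07. Then 105 x² + x − 2.84 = 0, giving x = 0.16 V (positive root), so V_GS = 1.23 V.
I_D = (V_DD − V_GS)/R = (3.91 − 1.23) / 30.8 = 0.087 mA.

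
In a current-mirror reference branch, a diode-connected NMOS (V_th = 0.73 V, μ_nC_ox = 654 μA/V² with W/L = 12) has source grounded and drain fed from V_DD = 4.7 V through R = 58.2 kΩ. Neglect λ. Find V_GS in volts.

V_GS = 0.860 V

With gate tied to drain, V_GS = V_DS ≥ V_GS − V_th, so the device is in saturation.
k_n = μ_nC_ox · (W/L) = 7.848 mA/V².
KCL at the drain: ½ k_n (V_GS − V_th)² = (V_DD − V_GS)/R.
Let x = V_GS − 0.73. Then 228 x² + x − 3.97 = 0, giving x = 0.13 V (positive root), so V_GS = 0.86 V.
I_D = (V_DD − V_GS)/R = (4.7 − 0.86) / 58.2 = 0.066 mA.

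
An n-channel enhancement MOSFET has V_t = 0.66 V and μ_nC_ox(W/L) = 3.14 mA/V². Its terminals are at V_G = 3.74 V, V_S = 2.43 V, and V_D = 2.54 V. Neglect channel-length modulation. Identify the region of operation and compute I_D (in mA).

Triode; I_D = 0.206 mA

V_GS = V_G − V_S = 3.74 − 2.43 = 1.31 V; V_DS = V_D − V_S = 2.54 − 2.43 = 0.11 V.
V_ov = V_GS − V_t = 1.31 − 0.66 = 0.65 V.
Since V_DS = 0.11 V < V_ov = 0.65 V, the device is in the triode region.
I_D = k_n [V_ov · V_DS − ½ V_DS²] = 3.14 × [0.65 × 0.11 − 0.5 × 0.11²] = 0.206 mA.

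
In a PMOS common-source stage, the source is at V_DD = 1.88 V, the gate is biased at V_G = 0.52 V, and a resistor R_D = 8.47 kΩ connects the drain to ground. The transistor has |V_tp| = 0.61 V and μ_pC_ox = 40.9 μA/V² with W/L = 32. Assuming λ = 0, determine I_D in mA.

I_D = 0.194 mA

V_SG = V_DD − V_G = 1.88 − 0.52 = 1.36 V, so V_ov = 1.36 − 0.61 = 0.75 V.
k_p = μ_pC_ox · (W/L) = 1.309 mA/V².
Assume saturation: I_D = ½ k_p V_ov² = 0.5 × 1.309 × 0.75² = 0.368 mA, giving V_SD = V_DD − I_D R_D = 1.88 − 0.368 × 8.47 = -1.24 V.
But -1.24 V < V_ov = 0.75 V, so the device is actually in triode.
In triode I_D = k_p[V_ov V_SD − ½ V_SD²] and I_D = (V_DD − V_SD)/R_D. Equating: 5.54 V_SD² − 9.314 V_SD + 1.88 = 0, giving V_SD = 0.235 V (the root below V_ov).
I_D = (1.88 − 0.235) / 8.47 = 0.194 mA.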